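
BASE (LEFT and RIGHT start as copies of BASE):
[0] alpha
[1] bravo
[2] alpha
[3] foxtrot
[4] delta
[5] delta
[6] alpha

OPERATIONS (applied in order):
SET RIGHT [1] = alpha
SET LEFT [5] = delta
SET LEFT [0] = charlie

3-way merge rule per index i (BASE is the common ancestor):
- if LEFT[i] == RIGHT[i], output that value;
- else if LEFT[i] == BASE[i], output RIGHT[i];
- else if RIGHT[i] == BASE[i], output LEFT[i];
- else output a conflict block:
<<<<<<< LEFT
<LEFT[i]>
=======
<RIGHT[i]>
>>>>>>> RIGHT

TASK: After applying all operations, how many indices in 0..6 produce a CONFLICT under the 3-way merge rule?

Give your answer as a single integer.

Final LEFT:  [charlie, bravo, alpha, foxtrot, delta, delta, alpha]
Final RIGHT: [alpha, alpha, alpha, foxtrot, delta, delta, alpha]
i=0: L=charlie, R=alpha=BASE -> take LEFT -> charlie
i=1: L=bravo=BASE, R=alpha -> take RIGHT -> alpha
i=2: L=alpha R=alpha -> agree -> alpha
i=3: L=foxtrot R=foxtrot -> agree -> foxtrot
i=4: L=delta R=delta -> agree -> delta
i=5: L=delta R=delta -> agree -> delta
i=6: L=alpha R=alpha -> agree -> alpha
Conflict count: 0

Answer: 0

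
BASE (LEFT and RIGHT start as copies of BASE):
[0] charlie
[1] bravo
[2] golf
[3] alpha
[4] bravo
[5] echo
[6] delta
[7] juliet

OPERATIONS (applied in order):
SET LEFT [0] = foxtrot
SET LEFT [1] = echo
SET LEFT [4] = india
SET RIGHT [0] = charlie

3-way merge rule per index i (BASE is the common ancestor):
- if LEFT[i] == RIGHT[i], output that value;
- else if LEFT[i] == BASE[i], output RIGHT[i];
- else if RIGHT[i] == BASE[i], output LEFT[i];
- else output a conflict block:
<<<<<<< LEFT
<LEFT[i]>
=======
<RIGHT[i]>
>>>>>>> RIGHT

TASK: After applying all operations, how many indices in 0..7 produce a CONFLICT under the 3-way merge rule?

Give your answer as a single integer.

Final LEFT:  [foxtrot, echo, golf, alpha, india, echo, delta, juliet]
Final RIGHT: [charlie, bravo, golf, alpha, bravo, echo, delta, juliet]
i=0: L=foxtrot, R=charlie=BASE -> take LEFT -> foxtrot
i=1: L=echo, R=bravo=BASE -> take LEFT -> echo
i=2: L=golf R=golf -> agree -> golf
i=3: L=alpha R=alpha -> agree -> alpha
i=4: L=india, R=bravo=BASE -> take LEFT -> india
i=5: L=echo R=echo -> agree -> echo
i=6: L=delta R=delta -> agree -> delta
i=7: L=juliet R=juliet -> agree -> juliet
Conflict count: 0

Answer: 0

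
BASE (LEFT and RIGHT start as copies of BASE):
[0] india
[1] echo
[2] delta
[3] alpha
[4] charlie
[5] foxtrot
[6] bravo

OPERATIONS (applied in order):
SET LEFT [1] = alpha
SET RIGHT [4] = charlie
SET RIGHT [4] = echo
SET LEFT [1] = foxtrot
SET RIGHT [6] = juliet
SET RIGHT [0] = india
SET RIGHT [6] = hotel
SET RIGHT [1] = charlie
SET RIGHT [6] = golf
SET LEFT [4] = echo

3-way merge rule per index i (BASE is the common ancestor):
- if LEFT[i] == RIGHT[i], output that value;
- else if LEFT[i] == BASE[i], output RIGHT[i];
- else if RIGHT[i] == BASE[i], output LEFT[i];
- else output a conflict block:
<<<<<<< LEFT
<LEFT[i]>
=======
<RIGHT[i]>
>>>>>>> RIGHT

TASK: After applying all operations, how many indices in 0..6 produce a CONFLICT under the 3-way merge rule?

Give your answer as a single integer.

Answer: 1

Derivation:
Final LEFT:  [india, foxtrot, delta, alpha, echo, foxtrot, bravo]
Final RIGHT: [india, charlie, delta, alpha, echo, foxtrot, golf]
i=0: L=india R=india -> agree -> india
i=1: BASE=echo L=foxtrot R=charlie all differ -> CONFLICT
i=2: L=delta R=delta -> agree -> delta
i=3: L=alpha R=alpha -> agree -> alpha
i=4: L=echo R=echo -> agree -> echo
i=5: L=foxtrot R=foxtrot -> agree -> foxtrot
i=6: L=bravo=BASE, R=golf -> take RIGHT -> golf
Conflict count: 1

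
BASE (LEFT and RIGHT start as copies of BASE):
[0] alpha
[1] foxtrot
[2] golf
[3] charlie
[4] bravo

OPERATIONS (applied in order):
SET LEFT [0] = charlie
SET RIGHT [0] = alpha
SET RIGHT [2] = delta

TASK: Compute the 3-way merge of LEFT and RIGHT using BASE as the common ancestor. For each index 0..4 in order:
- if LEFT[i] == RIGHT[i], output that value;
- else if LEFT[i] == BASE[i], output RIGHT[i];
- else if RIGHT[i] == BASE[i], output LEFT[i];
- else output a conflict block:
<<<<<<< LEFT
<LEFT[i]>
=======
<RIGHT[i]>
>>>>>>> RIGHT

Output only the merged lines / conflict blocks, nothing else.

Final LEFT:  [charlie, foxtrot, golf, charlie, bravo]
Final RIGHT: [alpha, foxtrot, delta, charlie, bravo]
i=0: L=charlie, R=alpha=BASE -> take LEFT -> charlie
i=1: L=foxtrot R=foxtrot -> agree -> foxtrot
i=2: L=golf=BASE, R=delta -> take RIGHT -> delta
i=3: L=charlie R=charlie -> agree -> charlie
i=4: L=bravo R=bravo -> agree -> bravo

Answer: charlie
foxtrot
delta
charlie
bravo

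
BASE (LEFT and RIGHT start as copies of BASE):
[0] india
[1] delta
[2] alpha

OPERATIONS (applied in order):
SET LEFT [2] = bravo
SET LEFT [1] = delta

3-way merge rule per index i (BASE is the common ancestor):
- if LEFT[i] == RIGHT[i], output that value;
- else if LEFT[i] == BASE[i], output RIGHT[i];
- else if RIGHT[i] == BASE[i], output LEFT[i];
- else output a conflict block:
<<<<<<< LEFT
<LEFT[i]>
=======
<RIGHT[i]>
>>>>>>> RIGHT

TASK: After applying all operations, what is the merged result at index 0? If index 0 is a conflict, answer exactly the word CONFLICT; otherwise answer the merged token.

Answer: india

Derivation:
Final LEFT:  [india, delta, bravo]
Final RIGHT: [india, delta, alpha]
i=0: L=india R=india -> agree -> india
i=1: L=delta R=delta -> agree -> delta
i=2: L=bravo, R=alpha=BASE -> take LEFT -> bravo
Index 0 -> india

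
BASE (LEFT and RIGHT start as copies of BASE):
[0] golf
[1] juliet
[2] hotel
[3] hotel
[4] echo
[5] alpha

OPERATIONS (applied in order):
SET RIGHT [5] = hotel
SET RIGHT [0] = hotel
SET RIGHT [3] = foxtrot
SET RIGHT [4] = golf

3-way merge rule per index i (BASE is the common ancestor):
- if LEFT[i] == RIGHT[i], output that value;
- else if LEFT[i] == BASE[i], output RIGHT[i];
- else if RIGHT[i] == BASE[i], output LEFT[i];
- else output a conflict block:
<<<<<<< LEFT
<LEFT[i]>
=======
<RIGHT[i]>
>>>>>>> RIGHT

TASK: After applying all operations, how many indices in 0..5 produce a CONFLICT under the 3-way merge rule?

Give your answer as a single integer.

Final LEFT:  [golf, juliet, hotel, hotel, echo, alpha]
Final RIGHT: [hotel, juliet, hotel, foxtrot, golf, hotel]
i=0: L=golf=BASE, R=hotel -> take RIGHT -> hotel
i=1: L=juliet R=juliet -> agree -> juliet
i=2: L=hotel R=hotel -> agree -> hotel
i=3: L=hotel=BASE, R=foxtrot -> take RIGHT -> foxtrot
i=4: L=echo=BASE, R=golf -> take RIGHT -> golf
i=5: L=alpha=BASE, R=hotel -> take RIGHT -> hotel
Conflict count: 0

Answer: 0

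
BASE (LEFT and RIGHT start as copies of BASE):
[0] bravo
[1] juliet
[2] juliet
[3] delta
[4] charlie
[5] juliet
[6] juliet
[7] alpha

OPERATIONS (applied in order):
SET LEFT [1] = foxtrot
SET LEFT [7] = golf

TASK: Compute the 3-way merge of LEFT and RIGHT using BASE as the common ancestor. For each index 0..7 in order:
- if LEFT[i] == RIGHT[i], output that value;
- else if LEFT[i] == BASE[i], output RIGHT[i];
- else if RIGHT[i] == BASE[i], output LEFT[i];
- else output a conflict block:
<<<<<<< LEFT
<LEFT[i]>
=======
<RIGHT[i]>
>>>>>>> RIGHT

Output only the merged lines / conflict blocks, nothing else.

Final LEFT:  [bravo, foxtrot, juliet, delta, charlie, juliet, juliet, golf]
Final RIGHT: [bravo, juliet, juliet, delta, charlie, juliet, juliet, alpha]
i=0: L=bravo R=bravo -> agree -> bravo
i=1: L=foxtrot, R=juliet=BASE -> take LEFT -> foxtrot
i=2: L=juliet R=juliet -> agree -> juliet
i=3: L=delta R=delta -> agree -> delta
i=4: L=charlie R=charlie -> agree -> charlie
i=5: L=juliet R=juliet -> agree -> juliet
i=6: L=juliet R=juliet -> agree -> juliet
i=7: L=golf, R=alpha=BASE -> take LEFT -> golf

Answer: bravo
foxtrot
juliet
delta
charlie
juliet
juliet
golf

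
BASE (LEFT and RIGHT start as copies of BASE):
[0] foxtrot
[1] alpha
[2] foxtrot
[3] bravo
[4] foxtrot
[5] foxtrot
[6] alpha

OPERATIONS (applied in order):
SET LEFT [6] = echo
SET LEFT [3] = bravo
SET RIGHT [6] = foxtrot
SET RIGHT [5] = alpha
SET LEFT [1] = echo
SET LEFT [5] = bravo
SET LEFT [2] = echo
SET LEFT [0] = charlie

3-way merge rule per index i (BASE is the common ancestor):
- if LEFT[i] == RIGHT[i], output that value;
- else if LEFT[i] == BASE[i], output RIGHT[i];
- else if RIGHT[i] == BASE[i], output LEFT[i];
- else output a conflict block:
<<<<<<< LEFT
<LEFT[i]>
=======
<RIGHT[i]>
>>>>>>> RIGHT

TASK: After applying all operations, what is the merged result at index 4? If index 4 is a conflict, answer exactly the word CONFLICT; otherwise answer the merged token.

Answer: foxtrot

Derivation:
Final LEFT:  [charlie, echo, echo, bravo, foxtrot, bravo, echo]
Final RIGHT: [foxtrot, alpha, foxtrot, bravo, foxtrot, alpha, foxtrot]
i=0: L=charlie, R=foxtrot=BASE -> take LEFT -> charlie
i=1: L=echo, R=alpha=BASE -> take LEFT -> echo
i=2: L=echo, R=foxtrot=BASE -> take LEFT -> echo
i=3: L=bravo R=bravo -> agree -> bravo
i=4: L=foxtrot R=foxtrot -> agree -> foxtrot
i=5: BASE=foxtrot L=bravo R=alpha all differ -> CONFLICT
i=6: BASE=alpha L=echo R=foxtrot all differ -> CONFLICT
Index 4 -> foxtrot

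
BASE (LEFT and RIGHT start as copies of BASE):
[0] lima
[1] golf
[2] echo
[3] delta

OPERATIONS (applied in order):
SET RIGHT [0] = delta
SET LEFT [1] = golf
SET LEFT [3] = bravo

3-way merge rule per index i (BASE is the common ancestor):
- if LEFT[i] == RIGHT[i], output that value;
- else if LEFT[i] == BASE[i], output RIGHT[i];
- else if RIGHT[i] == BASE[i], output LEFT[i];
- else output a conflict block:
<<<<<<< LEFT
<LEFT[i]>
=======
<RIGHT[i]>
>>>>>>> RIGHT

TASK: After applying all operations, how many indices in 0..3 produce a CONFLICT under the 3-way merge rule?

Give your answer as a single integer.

Final LEFT:  [lima, golf, echo, bravo]
Final RIGHT: [delta, golf, echo, delta]
i=0: L=lima=BASE, R=delta -> take RIGHT -> delta
i=1: L=golf R=golf -> agree -> golf
i=2: L=echo R=echo -> agree -> echo
i=3: L=bravo, R=delta=BASE -> take LEFT -> bravo
Conflict count: 0

Answer: 0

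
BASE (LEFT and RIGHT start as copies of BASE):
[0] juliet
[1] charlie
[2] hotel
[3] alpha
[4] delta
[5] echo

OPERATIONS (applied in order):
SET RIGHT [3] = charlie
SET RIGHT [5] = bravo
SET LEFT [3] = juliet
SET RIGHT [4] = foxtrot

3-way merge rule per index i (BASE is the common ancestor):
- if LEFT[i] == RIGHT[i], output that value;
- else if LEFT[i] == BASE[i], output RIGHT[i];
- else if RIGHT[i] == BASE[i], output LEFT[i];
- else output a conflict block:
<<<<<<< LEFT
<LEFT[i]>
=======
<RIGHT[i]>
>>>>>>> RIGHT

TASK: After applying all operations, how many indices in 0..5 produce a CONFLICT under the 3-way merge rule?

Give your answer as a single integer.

Final LEFT:  [juliet, charlie, hotel, juliet, delta, echo]
Final RIGHT: [juliet, charlie, hotel, charlie, foxtrot, bravo]
i=0: L=juliet R=juliet -> agree -> juliet
i=1: L=charlie R=charlie -> agree -> charlie
i=2: L=hotel R=hotel -> agree -> hotel
i=3: BASE=alpha L=juliet R=charlie all differ -> CONFLICT
i=4: L=delta=BASE, R=foxtrot -> take RIGHT -> foxtrot
i=5: L=echo=BASE, R=bravo -> take RIGHT -> bravo
Conflict count: 1

Answer: 1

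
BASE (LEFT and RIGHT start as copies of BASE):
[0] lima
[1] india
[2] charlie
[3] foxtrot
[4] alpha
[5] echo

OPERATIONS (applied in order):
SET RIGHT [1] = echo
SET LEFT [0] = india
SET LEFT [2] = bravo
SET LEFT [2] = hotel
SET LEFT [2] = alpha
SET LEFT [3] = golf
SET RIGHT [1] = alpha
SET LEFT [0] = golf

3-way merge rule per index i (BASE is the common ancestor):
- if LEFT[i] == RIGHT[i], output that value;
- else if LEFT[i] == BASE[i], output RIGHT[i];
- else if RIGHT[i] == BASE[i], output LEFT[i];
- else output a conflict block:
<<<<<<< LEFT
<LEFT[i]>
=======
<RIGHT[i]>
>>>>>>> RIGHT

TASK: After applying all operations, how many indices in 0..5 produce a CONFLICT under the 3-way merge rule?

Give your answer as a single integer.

Final LEFT:  [golf, india, alpha, golf, alpha, echo]
Final RIGHT: [lima, alpha, charlie, foxtrot, alpha, echo]
i=0: L=golf, R=lima=BASE -> take LEFT -> golf
i=1: L=india=BASE, R=alpha -> take RIGHT -> alpha
i=2: L=alpha, R=charlie=BASE -> take LEFT -> alpha
i=3: L=golf, R=foxtrot=BASE -> take LEFT -> golf
i=4: L=alpha R=alpha -> agree -> alpha
i=5: L=echo R=echo -> agree -> echo
Conflict count: 0

Answer: 0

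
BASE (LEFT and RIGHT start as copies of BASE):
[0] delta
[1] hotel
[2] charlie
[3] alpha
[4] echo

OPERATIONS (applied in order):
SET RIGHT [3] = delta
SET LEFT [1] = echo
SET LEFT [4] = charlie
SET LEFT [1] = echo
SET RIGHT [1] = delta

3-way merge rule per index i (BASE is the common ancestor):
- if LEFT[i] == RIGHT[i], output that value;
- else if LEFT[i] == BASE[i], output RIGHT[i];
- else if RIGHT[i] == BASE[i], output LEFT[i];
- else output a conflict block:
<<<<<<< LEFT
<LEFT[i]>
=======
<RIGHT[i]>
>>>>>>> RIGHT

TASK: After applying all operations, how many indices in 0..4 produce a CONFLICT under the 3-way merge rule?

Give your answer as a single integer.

Answer: 1

Derivation:
Final LEFT:  [delta, echo, charlie, alpha, charlie]
Final RIGHT: [delta, delta, charlie, delta, echo]
i=0: L=delta R=delta -> agree -> delta
i=1: BASE=hotel L=echo R=delta all differ -> CONFLICT
i=2: L=charlie R=charlie -> agree -> charlie
i=3: L=alpha=BASE, R=delta -> take RIGHT -> delta
i=4: L=charlie, R=echo=BASE -> take LEFT -> charlie
Conflict count: 1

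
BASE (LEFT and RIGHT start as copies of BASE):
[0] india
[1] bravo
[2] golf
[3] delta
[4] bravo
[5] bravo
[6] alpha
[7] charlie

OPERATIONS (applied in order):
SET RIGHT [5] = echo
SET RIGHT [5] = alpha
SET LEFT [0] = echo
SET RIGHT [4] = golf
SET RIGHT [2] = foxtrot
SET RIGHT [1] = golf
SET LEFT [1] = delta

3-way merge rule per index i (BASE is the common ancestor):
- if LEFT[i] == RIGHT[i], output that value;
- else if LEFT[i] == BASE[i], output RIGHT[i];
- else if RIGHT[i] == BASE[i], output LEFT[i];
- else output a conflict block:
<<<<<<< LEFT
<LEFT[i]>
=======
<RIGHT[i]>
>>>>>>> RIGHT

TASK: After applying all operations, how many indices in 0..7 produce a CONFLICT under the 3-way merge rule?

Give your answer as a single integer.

Answer: 1

Derivation:
Final LEFT:  [echo, delta, golf, delta, bravo, bravo, alpha, charlie]
Final RIGHT: [india, golf, foxtrot, delta, golf, alpha, alpha, charlie]
i=0: L=echo, R=india=BASE -> take LEFT -> echo
i=1: BASE=bravo L=delta R=golf all differ -> CONFLICT
i=2: L=golf=BASE, R=foxtrot -> take RIGHT -> foxtrot
i=3: L=delta R=delta -> agree -> delta
i=4: L=bravo=BASE, R=golf -> take RIGHT -> golf
i=5: L=bravo=BASE, R=alpha -> take RIGHT -> alpha
i=6: L=alpha R=alpha -> agree -> alpha
i=7: L=charlie R=charlie -> agree -> charlie
Conflict count: 1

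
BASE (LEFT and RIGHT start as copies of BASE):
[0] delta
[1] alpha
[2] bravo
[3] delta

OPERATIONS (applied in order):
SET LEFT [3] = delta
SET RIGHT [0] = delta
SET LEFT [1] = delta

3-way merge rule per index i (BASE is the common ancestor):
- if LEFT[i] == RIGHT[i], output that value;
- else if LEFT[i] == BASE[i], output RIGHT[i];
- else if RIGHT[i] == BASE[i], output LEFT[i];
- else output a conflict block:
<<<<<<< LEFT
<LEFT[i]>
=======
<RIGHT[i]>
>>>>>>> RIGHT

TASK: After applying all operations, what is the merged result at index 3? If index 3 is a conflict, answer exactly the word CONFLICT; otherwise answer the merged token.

Answer: delta

Derivation:
Final LEFT:  [delta, delta, bravo, delta]
Final RIGHT: [delta, alpha, bravo, delta]
i=0: L=delta R=delta -> agree -> delta
i=1: L=delta, R=alpha=BASE -> take LEFT -> delta
i=2: L=bravo R=bravo -> agree -> bravo
i=3: L=delta R=delta -> agree -> delta
Index 3 -> delta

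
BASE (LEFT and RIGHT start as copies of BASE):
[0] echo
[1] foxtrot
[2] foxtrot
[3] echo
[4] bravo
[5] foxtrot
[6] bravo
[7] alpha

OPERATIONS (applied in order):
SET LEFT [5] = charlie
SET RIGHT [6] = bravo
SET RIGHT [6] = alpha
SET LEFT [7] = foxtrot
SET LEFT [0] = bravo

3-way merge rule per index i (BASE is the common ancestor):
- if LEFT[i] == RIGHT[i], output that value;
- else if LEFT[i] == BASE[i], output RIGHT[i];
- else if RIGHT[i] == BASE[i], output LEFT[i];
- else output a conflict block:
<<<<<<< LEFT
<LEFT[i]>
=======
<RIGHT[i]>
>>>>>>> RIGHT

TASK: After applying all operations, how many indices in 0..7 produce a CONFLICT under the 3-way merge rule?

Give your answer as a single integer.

Final LEFT:  [bravo, foxtrot, foxtrot, echo, bravo, charlie, bravo, foxtrot]
Final RIGHT: [echo, foxtrot, foxtrot, echo, bravo, foxtrot, alpha, alpha]
i=0: L=bravo, R=echo=BASE -> take LEFT -> bravo
i=1: L=foxtrot R=foxtrot -> agree -> foxtrot
i=2: L=foxtrot R=foxtrot -> agree -> foxtrot
i=3: L=echo R=echo -> agree -> echo
i=4: L=bravo R=bravo -> agree -> bravo
i=5: L=charlie, R=foxtrot=BASE -> take LEFT -> charlie
i=6: L=bravo=BASE, R=alpha -> take RIGHT -> alpha
i=7: L=foxtrot, R=alpha=BASE -> take LEFT -> foxtrot
Conflict count: 0

Answer: 0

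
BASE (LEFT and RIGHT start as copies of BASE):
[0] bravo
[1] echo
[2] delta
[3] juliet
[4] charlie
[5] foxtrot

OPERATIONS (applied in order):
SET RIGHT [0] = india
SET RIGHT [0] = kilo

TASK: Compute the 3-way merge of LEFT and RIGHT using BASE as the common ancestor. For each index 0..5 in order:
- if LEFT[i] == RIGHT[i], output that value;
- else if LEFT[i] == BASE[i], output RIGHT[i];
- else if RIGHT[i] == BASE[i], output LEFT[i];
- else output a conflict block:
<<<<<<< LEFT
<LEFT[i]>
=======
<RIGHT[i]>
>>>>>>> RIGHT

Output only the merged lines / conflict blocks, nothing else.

Final LEFT:  [bravo, echo, delta, juliet, charlie, foxtrot]
Final RIGHT: [kilo, echo, delta, juliet, charlie, foxtrot]
i=0: L=bravo=BASE, R=kilo -> take RIGHT -> kilo
i=1: L=echo R=echo -> agree -> echo
i=2: L=delta R=delta -> agree -> delta
i=3: L=juliet R=juliet -> agree -> juliet
i=4: L=charlie R=charlie -> agree -> charlie
i=5: L=foxtrot R=foxtrot -> agree -> foxtrot

Answer: kilo
echo
delta
juliet
charlie
foxtrot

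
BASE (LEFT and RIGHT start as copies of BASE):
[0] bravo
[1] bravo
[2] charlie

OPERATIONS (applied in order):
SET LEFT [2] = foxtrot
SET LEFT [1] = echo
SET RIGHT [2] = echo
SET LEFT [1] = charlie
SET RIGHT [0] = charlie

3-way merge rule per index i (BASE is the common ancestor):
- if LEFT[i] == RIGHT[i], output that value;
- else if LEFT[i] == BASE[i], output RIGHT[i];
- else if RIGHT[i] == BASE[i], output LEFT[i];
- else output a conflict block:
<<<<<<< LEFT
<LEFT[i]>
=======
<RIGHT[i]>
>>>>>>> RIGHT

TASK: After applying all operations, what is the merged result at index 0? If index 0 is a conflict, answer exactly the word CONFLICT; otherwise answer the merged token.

Answer: charlie

Derivation:
Final LEFT:  [bravo, charlie, foxtrot]
Final RIGHT: [charlie, bravo, echo]
i=0: L=bravo=BASE, R=charlie -> take RIGHT -> charlie
i=1: L=charlie, R=bravo=BASE -> take LEFT -> charlie
i=2: BASE=charlie L=foxtrot R=echo all differ -> CONFLICT
Index 0 -> charlie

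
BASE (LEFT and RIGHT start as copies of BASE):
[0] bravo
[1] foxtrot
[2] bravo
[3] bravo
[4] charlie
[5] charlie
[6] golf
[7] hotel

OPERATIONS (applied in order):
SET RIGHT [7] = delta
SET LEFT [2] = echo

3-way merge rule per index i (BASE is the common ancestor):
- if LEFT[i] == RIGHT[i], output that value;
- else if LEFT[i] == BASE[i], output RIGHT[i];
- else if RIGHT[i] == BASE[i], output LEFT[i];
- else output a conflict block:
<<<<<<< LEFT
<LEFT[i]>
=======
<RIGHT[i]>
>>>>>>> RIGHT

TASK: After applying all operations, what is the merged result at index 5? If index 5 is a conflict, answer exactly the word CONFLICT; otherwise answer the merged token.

Final LEFT:  [bravo, foxtrot, echo, bravo, charlie, charlie, golf, hotel]
Final RIGHT: [bravo, foxtrot, bravo, bravo, charlie, charlie, golf, delta]
i=0: L=bravo R=bravo -> agree -> bravo
i=1: L=foxtrot R=foxtrot -> agree -> foxtrot
i=2: L=echo, R=bravo=BASE -> take LEFT -> echo
i=3: L=bravo R=bravo -> agree -> bravo
i=4: L=charlie R=charlie -> agree -> charlie
i=5: L=charlie R=charlie -> agree -> charlie
i=6: L=golf R=golf -> agree -> golf
i=7: L=hotel=BASE, R=delta -> take RIGHT -> delta
Index 5 -> charlie

Answer: charlie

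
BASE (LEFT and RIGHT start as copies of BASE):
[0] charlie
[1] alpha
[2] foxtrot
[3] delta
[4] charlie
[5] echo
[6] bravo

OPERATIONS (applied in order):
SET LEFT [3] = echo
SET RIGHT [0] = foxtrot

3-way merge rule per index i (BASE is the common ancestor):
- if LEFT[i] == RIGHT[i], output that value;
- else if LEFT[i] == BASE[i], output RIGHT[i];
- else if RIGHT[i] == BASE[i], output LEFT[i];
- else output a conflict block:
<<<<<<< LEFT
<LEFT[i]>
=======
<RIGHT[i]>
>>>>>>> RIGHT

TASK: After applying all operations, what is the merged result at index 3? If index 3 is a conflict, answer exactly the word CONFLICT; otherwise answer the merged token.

Final LEFT:  [charlie, alpha, foxtrot, echo, charlie, echo, bravo]
Final RIGHT: [foxtrot, alpha, foxtrot, delta, charlie, echo, bravo]
i=0: L=charlie=BASE, R=foxtrot -> take RIGHT -> foxtrot
i=1: L=alpha R=alpha -> agree -> alpha
i=2: L=foxtrot R=foxtrot -> agree -> foxtrot
i=3: L=echo, R=delta=BASE -> take LEFT -> echo
i=4: L=charlie R=charlie -> agree -> charlie
i=5: L=echo R=echo -> agree -> echo
i=6: L=bravo R=bravo -> agree -> bravo
Index 3 -> echo

Answer: echo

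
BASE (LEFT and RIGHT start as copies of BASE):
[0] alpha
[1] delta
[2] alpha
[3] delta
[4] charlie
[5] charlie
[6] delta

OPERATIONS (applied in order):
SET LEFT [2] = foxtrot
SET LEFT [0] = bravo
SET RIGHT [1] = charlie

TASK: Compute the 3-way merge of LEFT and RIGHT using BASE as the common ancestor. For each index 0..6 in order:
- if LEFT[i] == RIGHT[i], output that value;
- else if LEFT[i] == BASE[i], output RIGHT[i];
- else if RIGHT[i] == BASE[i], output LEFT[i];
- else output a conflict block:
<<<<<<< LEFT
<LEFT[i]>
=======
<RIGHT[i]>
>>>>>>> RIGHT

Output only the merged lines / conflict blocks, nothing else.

Answer: bravo
charlie
foxtrot
delta
charlie
charlie
delta

Derivation:
Final LEFT:  [bravo, delta, foxtrot, delta, charlie, charlie, delta]
Final RIGHT: [alpha, charlie, alpha, delta, charlie, charlie, delta]
i=0: L=bravo, R=alpha=BASE -> take LEFT -> bravo
i=1: L=delta=BASE, R=charlie -> take RIGHT -> charlie
i=2: L=foxtrot, R=alpha=BASE -> take LEFT -> foxtrot
i=3: L=delta R=delta -> agree -> delta
i=4: L=charlie R=charlie -> agree -> charlie
i=5: L=charlie R=charlie -> agree -> charlie
i=6: L=delta R=delta -> agree -> delta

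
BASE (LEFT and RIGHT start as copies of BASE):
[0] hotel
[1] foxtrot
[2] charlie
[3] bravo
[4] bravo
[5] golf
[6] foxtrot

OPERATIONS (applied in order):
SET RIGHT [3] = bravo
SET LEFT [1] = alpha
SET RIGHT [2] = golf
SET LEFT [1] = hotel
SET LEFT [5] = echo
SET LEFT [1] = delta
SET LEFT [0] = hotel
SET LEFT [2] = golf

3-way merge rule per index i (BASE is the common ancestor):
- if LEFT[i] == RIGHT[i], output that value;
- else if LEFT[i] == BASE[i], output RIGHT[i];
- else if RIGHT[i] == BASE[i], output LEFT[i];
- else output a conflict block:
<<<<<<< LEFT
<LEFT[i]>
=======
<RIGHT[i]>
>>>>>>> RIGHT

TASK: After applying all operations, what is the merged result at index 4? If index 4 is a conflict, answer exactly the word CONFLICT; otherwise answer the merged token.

Final LEFT:  [hotel, delta, golf, bravo, bravo, echo, foxtrot]
Final RIGHT: [hotel, foxtrot, golf, bravo, bravo, golf, foxtrot]
i=0: L=hotel R=hotel -> agree -> hotel
i=1: L=delta, R=foxtrot=BASE -> take LEFT -> delta
i=2: L=golf R=golf -> agree -> golf
i=3: L=bravo R=bravo -> agree -> bravo
i=4: L=bravo R=bravo -> agree -> bravo
i=5: L=echo, R=golf=BASE -> take LEFT -> echo
i=6: L=foxtrot R=foxtrot -> agree -> foxtrot
Index 4 -> bravo

Answer: bravo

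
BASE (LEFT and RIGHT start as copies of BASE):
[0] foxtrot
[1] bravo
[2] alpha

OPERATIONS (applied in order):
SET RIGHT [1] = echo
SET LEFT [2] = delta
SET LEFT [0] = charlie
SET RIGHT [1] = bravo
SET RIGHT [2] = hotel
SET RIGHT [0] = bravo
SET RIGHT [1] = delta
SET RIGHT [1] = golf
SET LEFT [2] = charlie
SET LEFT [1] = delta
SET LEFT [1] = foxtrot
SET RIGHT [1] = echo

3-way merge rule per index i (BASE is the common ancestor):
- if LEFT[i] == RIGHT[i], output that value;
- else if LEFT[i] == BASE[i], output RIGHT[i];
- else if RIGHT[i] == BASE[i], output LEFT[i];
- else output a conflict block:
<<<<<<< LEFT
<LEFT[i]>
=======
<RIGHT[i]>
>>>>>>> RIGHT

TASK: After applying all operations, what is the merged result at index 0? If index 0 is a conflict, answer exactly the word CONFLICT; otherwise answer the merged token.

Final LEFT:  [charlie, foxtrot, charlie]
Final RIGHT: [bravo, echo, hotel]
i=0: BASE=foxtrot L=charlie R=bravo all differ -> CONFLICT
i=1: BASE=bravo L=foxtrot R=echo all differ -> CONFLICT
i=2: BASE=alpha L=charlie R=hotel all differ -> CONFLICT
Index 0 -> CONFLICT

Answer: CONFLICT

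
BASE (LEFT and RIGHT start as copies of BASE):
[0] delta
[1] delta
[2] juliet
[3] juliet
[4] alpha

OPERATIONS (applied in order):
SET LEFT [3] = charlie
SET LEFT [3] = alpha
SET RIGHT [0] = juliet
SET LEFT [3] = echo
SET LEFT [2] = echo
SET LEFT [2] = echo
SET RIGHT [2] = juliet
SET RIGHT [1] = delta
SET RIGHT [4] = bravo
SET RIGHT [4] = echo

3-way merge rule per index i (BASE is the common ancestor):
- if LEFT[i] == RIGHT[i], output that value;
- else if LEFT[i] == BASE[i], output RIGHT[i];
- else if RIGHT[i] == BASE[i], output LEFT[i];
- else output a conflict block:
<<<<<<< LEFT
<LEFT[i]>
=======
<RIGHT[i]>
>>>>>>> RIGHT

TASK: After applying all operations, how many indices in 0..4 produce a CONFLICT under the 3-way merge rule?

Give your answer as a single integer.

Final LEFT:  [delta, delta, echo, echo, alpha]
Final RIGHT: [juliet, delta, juliet, juliet, echo]
i=0: L=delta=BASE, R=juliet -> take RIGHT -> juliet
i=1: L=delta R=delta -> agree -> delta
i=2: L=echo, R=juliet=BASE -> take LEFT -> echo
i=3: L=echo, R=juliet=BASE -> take LEFT -> echo
i=4: L=alpha=BASE, R=echo -> take RIGHT -> echo
Conflict count: 0

Answer: 0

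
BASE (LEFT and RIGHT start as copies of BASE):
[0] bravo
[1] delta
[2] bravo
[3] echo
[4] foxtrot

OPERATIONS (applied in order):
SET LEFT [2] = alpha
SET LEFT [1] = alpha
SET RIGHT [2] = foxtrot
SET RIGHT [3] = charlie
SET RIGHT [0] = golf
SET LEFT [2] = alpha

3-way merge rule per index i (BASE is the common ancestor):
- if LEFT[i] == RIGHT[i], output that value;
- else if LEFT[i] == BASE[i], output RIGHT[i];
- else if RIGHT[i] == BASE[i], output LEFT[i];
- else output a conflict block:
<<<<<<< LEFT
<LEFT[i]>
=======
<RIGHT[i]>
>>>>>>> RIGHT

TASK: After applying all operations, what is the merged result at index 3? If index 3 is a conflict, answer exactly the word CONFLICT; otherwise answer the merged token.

Final LEFT:  [bravo, alpha, alpha, echo, foxtrot]
Final RIGHT: [golf, delta, foxtrot, charlie, foxtrot]
i=0: L=bravo=BASE, R=golf -> take RIGHT -> golf
i=1: L=alpha, R=delta=BASE -> take LEFT -> alpha
i=2: BASE=bravo L=alpha R=foxtrot all differ -> CONFLICT
i=3: L=echo=BASE, R=charlie -> take RIGHT -> charlie
i=4: L=foxtrot R=foxtrot -> agree -> foxtrot
Index 3 -> charlie

Answer: charlie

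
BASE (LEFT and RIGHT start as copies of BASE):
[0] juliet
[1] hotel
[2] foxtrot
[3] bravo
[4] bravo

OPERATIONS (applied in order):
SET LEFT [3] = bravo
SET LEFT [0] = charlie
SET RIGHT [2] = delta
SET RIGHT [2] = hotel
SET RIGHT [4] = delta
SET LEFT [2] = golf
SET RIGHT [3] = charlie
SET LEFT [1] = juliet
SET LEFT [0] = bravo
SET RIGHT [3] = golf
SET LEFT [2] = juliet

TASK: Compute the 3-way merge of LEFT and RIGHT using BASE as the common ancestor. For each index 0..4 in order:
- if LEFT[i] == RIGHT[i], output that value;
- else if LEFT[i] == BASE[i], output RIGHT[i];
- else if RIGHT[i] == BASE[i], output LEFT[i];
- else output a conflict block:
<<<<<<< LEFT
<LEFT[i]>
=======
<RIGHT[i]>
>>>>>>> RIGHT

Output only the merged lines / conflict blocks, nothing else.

Answer: bravo
juliet
<<<<<<< LEFT
juliet
=======
hotel
>>>>>>> RIGHT
golf
delta

Derivation:
Final LEFT:  [bravo, juliet, juliet, bravo, bravo]
Final RIGHT: [juliet, hotel, hotel, golf, delta]
i=0: L=bravo, R=juliet=BASE -> take LEFT -> bravo
i=1: L=juliet, R=hotel=BASE -> take LEFT -> juliet
i=2: BASE=foxtrot L=juliet R=hotel all differ -> CONFLICT
i=3: L=bravo=BASE, R=golf -> take RIGHT -> golf
i=4: L=bravo=BASE, R=delta -> take RIGHT -> delta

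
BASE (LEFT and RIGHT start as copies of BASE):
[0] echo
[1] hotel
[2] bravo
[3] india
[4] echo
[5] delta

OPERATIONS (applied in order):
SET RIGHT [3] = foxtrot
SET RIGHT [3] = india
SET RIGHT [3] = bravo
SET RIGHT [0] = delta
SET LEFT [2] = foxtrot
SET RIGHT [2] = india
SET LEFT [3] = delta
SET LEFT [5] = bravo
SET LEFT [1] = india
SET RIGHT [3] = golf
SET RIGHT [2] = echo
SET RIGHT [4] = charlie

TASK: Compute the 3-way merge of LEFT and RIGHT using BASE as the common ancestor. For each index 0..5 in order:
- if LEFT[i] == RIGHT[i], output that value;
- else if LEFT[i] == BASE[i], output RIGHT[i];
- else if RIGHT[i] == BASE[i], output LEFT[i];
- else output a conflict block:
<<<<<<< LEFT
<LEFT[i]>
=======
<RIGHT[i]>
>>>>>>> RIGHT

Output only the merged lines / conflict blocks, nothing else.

Final LEFT:  [echo, india, foxtrot, delta, echo, bravo]
Final RIGHT: [delta, hotel, echo, golf, charlie, delta]
i=0: L=echo=BASE, R=delta -> take RIGHT -> delta
i=1: L=india, R=hotel=BASE -> take LEFT -> india
i=2: BASE=bravo L=foxtrot R=echo all differ -> CONFLICT
i=3: BASE=india L=delta R=golf all differ -> CONFLICT
i=4: L=echo=BASE, R=charlie -> take RIGHT -> charlie
i=5: L=bravo, R=delta=BASE -> take LEFT -> bravo

Answer: delta
india
<<<<<<< LEFT
foxtrot
=======
echo
>>>>>>> RIGHT
<<<<<<< LEFT
delta
=======
golf
>>>>>>> RIGHT
charlie
bravo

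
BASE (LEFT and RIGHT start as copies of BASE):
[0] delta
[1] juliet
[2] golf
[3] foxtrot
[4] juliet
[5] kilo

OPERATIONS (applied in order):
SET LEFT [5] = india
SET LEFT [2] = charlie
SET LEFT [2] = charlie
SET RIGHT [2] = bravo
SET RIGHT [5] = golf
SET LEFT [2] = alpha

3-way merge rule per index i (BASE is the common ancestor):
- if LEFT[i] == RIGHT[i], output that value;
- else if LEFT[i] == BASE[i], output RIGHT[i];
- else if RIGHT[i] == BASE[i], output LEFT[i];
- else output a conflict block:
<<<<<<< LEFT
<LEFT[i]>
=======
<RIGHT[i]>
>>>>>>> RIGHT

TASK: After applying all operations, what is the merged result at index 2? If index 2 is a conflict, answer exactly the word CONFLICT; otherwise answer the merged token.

Final LEFT:  [delta, juliet, alpha, foxtrot, juliet, india]
Final RIGHT: [delta, juliet, bravo, foxtrot, juliet, golf]
i=0: L=delta R=delta -> agree -> delta
i=1: L=juliet R=juliet -> agree -> juliet
i=2: BASE=golf L=alpha R=bravo all differ -> CONFLICT
i=3: L=foxtrot R=foxtrot -> agree -> foxtrot
i=4: L=juliet R=juliet -> agree -> juliet
i=5: BASE=kilo L=india R=golf all differ -> CONFLICT
Index 2 -> CONFLICT

Answer: CONFLICT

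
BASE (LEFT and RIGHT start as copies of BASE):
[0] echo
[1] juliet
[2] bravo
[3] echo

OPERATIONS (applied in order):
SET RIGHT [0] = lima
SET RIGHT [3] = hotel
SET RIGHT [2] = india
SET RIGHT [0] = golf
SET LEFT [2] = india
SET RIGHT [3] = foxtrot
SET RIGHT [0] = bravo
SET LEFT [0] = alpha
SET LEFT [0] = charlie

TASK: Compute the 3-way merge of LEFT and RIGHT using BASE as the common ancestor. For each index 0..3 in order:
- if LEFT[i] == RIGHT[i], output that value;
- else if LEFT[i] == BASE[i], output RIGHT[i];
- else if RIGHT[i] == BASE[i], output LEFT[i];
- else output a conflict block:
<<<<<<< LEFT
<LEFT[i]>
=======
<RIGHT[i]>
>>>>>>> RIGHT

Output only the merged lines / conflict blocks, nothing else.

Answer: <<<<<<< LEFT
charlie
=======
bravo
>>>>>>> RIGHT
juliet
india
foxtrot

Derivation:
Final LEFT:  [charlie, juliet, india, echo]
Final RIGHT: [bravo, juliet, india, foxtrot]
i=0: BASE=echo L=charlie R=bravo all differ -> CONFLICT
i=1: L=juliet R=juliet -> agree -> juliet
i=2: L=india R=india -> agree -> india
i=3: L=echo=BASE, R=foxtrot -> take RIGHT -> foxtrot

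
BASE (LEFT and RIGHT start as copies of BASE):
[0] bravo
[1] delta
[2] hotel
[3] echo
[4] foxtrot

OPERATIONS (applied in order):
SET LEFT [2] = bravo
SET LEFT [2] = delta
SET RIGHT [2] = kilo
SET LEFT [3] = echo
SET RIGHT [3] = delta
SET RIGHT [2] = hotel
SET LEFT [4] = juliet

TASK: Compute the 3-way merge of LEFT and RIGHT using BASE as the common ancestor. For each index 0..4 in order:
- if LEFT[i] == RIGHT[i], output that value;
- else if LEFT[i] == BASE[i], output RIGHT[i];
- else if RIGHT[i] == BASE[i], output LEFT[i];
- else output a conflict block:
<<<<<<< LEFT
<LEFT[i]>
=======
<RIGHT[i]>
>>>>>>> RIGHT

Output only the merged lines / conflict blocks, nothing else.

Answer: bravo
delta
delta
delta
juliet

Derivation:
Final LEFT:  [bravo, delta, delta, echo, juliet]
Final RIGHT: [bravo, delta, hotel, delta, foxtrot]
i=0: L=bravo R=bravo -> agree -> bravo
i=1: L=delta R=delta -> agree -> delta
i=2: L=delta, R=hotel=BASE -> take LEFT -> delta
i=3: L=echo=BASE, R=delta -> take RIGHT -> delta
i=4: L=juliet, R=foxtrot=BASE -> take LEFT -> juliet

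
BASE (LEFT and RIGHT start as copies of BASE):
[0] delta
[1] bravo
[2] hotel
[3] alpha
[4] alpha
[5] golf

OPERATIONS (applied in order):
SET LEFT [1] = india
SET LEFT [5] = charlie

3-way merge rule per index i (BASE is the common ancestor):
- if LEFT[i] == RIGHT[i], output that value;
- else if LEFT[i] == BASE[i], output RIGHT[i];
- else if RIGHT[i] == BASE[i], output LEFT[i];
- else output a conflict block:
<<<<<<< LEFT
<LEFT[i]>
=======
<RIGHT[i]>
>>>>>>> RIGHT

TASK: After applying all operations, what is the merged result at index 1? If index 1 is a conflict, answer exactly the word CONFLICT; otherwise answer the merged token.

Final LEFT:  [delta, india, hotel, alpha, alpha, charlie]
Final RIGHT: [delta, bravo, hotel, alpha, alpha, golf]
i=0: L=delta R=delta -> agree -> delta
i=1: L=india, R=bravo=BASE -> take LEFT -> india
i=2: L=hotel R=hotel -> agree -> hotel
i=3: L=alpha R=alpha -> agree -> alpha
i=4: L=alpha R=alpha -> agree -> alpha
i=5: L=charlie, R=golf=BASE -> take LEFT -> charlie
Index 1 -> india

Answer: india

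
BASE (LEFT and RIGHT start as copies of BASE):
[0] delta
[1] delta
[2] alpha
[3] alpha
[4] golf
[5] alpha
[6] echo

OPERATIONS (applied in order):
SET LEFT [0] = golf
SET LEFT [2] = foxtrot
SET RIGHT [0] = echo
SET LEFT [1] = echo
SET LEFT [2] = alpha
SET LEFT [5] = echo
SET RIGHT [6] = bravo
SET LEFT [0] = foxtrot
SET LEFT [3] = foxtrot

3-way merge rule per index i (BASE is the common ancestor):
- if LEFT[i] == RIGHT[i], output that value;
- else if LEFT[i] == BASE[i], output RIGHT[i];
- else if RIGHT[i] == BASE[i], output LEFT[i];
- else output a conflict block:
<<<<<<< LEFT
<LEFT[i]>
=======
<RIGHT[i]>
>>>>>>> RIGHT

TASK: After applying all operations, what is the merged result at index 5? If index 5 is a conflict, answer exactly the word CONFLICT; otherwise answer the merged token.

Final LEFT:  [foxtrot, echo, alpha, foxtrot, golf, echo, echo]
Final RIGHT: [echo, delta, alpha, alpha, golf, alpha, bravo]
i=0: BASE=delta L=foxtrot R=echo all differ -> CONFLICT
i=1: L=echo, R=delta=BASE -> take LEFT -> echo
i=2: L=alpha R=alpha -> agree -> alpha
i=3: L=foxtrot, R=alpha=BASE -> take LEFT -> foxtrot
i=4: L=golf R=golf -> agree -> golf
i=5: L=echo, R=alpha=BASE -> take LEFT -> echo
i=6: L=echo=BASE, R=bravo -> take RIGHT -> bravo
Index 5 -> echo

Answer: echo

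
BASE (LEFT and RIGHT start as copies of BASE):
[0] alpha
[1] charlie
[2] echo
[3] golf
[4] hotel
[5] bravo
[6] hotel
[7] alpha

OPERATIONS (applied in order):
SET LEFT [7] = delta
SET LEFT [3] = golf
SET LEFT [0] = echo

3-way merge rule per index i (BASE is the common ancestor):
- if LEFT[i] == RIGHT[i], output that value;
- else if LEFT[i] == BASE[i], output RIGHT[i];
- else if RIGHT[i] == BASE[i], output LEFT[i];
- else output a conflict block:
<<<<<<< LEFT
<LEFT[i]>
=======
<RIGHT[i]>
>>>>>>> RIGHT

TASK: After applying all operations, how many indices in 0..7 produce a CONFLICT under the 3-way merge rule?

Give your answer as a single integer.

Answer: 0

Derivation:
Final LEFT:  [echo, charlie, echo, golf, hotel, bravo, hotel, delta]
Final RIGHT: [alpha, charlie, echo, golf, hotel, bravo, hotel, alpha]
i=0: L=echo, R=alpha=BASE -> take LEFT -> echo
i=1: L=charlie R=charlie -> agree -> charlie
i=2: L=echo R=echo -> agree -> echo
i=3: L=golf R=golf -> agree -> golf
i=4: L=hotel R=hotel -> agree -> hotel
i=5: L=bravo R=bravo -> agree -> bravo
i=6: L=hotel R=hotel -> agree -> hotel
i=7: L=delta, R=alpha=BASE -> take LEFT -> delta
Conflict count: 0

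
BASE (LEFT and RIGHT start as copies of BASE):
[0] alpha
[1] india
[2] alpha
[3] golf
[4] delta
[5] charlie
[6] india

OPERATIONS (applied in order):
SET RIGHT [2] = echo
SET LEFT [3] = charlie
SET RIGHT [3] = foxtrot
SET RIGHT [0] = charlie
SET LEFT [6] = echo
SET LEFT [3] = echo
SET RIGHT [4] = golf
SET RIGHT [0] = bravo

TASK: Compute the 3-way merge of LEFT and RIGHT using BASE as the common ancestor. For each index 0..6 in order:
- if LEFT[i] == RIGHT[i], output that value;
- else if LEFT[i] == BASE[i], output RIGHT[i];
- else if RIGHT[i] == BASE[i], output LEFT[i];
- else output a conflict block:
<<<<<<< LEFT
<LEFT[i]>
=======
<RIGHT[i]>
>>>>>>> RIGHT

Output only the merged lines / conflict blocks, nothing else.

Final LEFT:  [alpha, india, alpha, echo, delta, charlie, echo]
Final RIGHT: [bravo, india, echo, foxtrot, golf, charlie, india]
i=0: L=alpha=BASE, R=bravo -> take RIGHT -> bravo
i=1: L=india R=india -> agree -> india
i=2: L=alpha=BASE, R=echo -> take RIGHT -> echo
i=3: BASE=golf L=echo R=foxtrot all differ -> CONFLICT
i=4: L=delta=BASE, R=golf -> take RIGHT -> golf
i=5: L=charlie R=charlie -> agree -> charlie
i=6: L=echo, R=india=BASE -> take LEFT -> echo

Answer: bravo
india
echo
<<<<<<< LEFT
echo
=======
foxtrot
>>>>>>> RIGHT
golf
charlie
echo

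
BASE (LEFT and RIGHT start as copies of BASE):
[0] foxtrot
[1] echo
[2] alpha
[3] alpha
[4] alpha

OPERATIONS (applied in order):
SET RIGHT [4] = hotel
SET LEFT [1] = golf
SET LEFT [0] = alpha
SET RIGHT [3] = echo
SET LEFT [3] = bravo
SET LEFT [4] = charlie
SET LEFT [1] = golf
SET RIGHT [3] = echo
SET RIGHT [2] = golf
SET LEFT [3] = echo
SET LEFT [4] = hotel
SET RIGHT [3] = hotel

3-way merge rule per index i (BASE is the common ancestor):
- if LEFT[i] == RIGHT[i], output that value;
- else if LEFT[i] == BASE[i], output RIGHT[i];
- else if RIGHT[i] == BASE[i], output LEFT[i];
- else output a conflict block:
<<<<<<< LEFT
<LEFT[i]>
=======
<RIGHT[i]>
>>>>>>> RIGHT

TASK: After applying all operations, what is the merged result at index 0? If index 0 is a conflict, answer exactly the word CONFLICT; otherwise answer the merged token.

Final LEFT:  [alpha, golf, alpha, echo, hotel]
Final RIGHT: [foxtrot, echo, golf, hotel, hotel]
i=0: L=alpha, R=foxtrot=BASE -> take LEFT -> alpha
i=1: L=golf, R=echo=BASE -> take LEFT -> golf
i=2: L=alpha=BASE, R=golf -> take RIGHT -> golf
i=3: BASE=alpha L=echo R=hotel all differ -> CONFLICT
i=4: L=hotel R=hotel -> agree -> hotel
Index 0 -> alpha

Answer: alpha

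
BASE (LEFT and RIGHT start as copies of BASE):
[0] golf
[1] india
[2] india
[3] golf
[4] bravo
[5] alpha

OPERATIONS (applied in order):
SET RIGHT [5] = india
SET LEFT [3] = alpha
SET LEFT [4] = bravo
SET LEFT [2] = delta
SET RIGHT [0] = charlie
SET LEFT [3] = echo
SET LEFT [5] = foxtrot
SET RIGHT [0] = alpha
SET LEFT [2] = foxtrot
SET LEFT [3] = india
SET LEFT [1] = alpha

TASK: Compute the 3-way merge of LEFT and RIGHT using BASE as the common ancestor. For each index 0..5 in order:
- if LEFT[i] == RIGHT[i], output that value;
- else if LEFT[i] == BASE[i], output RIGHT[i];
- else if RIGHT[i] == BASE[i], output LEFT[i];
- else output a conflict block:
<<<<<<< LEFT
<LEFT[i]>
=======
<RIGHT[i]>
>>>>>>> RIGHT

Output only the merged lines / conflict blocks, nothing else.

Final LEFT:  [golf, alpha, foxtrot, india, bravo, foxtrot]
Final RIGHT: [alpha, india, india, golf, bravo, india]
i=0: L=golf=BASE, R=alpha -> take RIGHT -> alpha
i=1: L=alpha, R=india=BASE -> take LEFT -> alpha
i=2: L=foxtrot, R=india=BASE -> take LEFT -> foxtrot
i=3: L=india, R=golf=BASE -> take LEFT -> india
i=4: L=bravo R=bravo -> agree -> bravo
i=5: BASE=alpha L=foxtrot R=india all differ -> CONFLICT

Answer: alpha
alpha
foxtrot
india
bravo
<<<<<<< LEFT
foxtrot
=======
india
>>>>>>> RIGHT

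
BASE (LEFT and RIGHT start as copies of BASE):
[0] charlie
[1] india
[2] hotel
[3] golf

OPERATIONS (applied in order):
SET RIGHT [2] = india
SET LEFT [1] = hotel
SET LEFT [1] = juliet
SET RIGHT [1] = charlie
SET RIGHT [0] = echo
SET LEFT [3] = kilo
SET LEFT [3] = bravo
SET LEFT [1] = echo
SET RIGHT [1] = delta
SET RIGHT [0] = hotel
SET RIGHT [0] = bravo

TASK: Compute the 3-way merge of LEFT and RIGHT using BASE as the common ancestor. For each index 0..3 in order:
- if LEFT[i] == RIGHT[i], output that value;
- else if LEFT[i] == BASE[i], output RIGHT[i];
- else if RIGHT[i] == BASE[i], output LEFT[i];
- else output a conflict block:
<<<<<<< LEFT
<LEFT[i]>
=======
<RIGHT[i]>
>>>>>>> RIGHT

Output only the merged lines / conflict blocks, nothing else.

Answer: bravo
<<<<<<< LEFT
echo
=======
delta
>>>>>>> RIGHT
india
bravo

Derivation:
Final LEFT:  [charlie, echo, hotel, bravo]
Final RIGHT: [bravo, delta, india, golf]
i=0: L=charlie=BASE, R=bravo -> take RIGHT -> bravo
i=1: BASE=india L=echo R=delta all differ -> CONFLICT
i=2: L=hotel=BASE, R=india -> take RIGHT -> india
i=3: L=bravo, R=golf=BASE -> take LEFT -> bravo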